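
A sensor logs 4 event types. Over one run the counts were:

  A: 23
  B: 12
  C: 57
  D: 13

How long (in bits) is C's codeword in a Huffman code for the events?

Repeatedly merge the two smallest:
combine B(12), D(13) → 25
combine A(23), 25 → 48
combine 48, C(57) → 105
C sits one level below the root: a 1-bit codeword.

1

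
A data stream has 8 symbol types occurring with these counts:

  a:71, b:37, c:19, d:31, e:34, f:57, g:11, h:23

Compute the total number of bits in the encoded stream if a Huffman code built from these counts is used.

804

Merge the two smallest weights repeatedly:
g(11) + c(19) → 30
h(23) + 30 → 53
d(31) + e(34) → 65
b(37) + 53 → 90
f(57) + 65 → 122
a(71) + 90 → 161
122 + 161 → 283
The encoded length is the sum of every internal node's weight: 30 + 53 + 65 + 90 + 122 + 161 + 283 = 804 bits.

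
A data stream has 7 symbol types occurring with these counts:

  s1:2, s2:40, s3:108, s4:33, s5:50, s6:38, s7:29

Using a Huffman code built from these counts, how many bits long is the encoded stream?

773

Merge the two smallest weights repeatedly:
merge s1(2) and s7(29): 31
merge 31 and s4(33): 64
merge s6(38) and s2(40): 78
merge s5(50) and 64: 114
merge 78 and s3(108): 186
merge 114 and 186: 300
The encoded length is the sum of every internal node's weight: 31 + 64 + 78 + 114 + 186 + 300 = 773 bits.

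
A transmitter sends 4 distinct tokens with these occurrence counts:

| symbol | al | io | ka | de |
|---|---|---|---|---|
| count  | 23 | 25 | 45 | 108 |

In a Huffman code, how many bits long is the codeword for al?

3

Repeatedly merge the two smallest:
al(23) + io(25) → 48
ka(45) + 48 → 93
93 + de(108) → 201
al sits 3 levels below the root, so its codeword is 3 bits.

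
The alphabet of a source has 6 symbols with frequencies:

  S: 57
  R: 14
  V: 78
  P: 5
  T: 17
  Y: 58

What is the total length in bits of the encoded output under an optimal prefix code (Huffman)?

Merge the two smallest weights repeatedly:
merge P(5) and R(14): 19
merge T(17) and 19: 36
merge 36 and S(57): 93
merge Y(58) and V(78): 136
merge 93 and 136: 229
The encoded length is the sum of every internal node's weight: 19 + 36 + 93 + 136 + 229 = 513 bits.

513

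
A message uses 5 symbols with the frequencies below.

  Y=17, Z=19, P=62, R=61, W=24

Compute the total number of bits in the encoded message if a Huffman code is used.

Greedily combine the two least-frequent nodes:
Y(17) + Z(19) → 36
W(24) + 36 → 60
60 + R(61) → 121
P(62) + 121 → 183
The encoded length is the sum of every internal node's weight: 36 + 60 + 121 + 183 = 400 bits.

400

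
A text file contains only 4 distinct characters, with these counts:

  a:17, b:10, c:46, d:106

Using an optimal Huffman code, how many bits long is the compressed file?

Greedily combine the two least-frequent nodes:
b(10) + a(17) → 27
27 + c(46) → 73
73 + d(106) → 179
The encoded length is the sum of every internal node's weight: 27 + 73 + 179 = 279 bits.

279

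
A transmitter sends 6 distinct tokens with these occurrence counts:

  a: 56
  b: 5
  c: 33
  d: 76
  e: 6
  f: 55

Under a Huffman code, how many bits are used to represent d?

Huffman merges, smallest pair first:
b(5) + e(6) → 11
11 + c(33) → 44
44 + f(55) → 99
a(56) + d(76) → 132
99 + 132 → 231
The subtree containing d is merged 2 times, so code length = 2.

2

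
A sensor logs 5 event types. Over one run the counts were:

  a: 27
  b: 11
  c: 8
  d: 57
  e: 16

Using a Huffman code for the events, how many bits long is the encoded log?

235

Build the Huffman tree bottom-up:
c(8) + b(11) → 19
e(16) + 19 → 35
a(27) + 35 → 62
d(57) + 62 → 119
Total encoded bits = sum of merged weights = 19 + 35 + 62 + 119 = 235.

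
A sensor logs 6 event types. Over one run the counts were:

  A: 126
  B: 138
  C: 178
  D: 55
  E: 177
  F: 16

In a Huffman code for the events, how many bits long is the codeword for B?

Repeatedly merge the two smallest:
merge F(16) and D(55): 71
merge 71 and A(126): 197
merge B(138) and E(177): 315
merge C(178) and 197: 375
merge 315 and 375: 690
The subtree containing B is merged 2 times, so code length = 2.

2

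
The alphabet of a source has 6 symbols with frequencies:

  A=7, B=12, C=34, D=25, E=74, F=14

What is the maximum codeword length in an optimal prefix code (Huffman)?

5

Merge the two lowest-weight nodes at each step:
A(7) + B(12) → 19
F(14) + 19 → 33
D(25) + 33 → 58
C(34) + 58 → 92
E(74) + 92 → 166
The rarest symbols sit at the bottom; the longest codeword is 5 bits.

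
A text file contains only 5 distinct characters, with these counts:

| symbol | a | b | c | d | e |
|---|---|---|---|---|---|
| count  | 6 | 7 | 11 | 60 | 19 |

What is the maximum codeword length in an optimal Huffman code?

4

Merge the two lowest-weight nodes at each step:
a(6) + b(7) → 13
c(11) + 13 → 24
e(19) + 24 → 43
43 + d(60) → 103
The first pair merged (a, b) ends up deepest, at depth 4.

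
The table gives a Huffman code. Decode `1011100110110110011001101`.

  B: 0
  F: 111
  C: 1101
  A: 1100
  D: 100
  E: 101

Read left to right; each codeword is recognised as soon as it completes (prefix code):
  101→E | 1100→A | 1101→C | 101→E | 100→D | 1100→A | 1101→C
Decoded message: EACEDAC

EACEDAC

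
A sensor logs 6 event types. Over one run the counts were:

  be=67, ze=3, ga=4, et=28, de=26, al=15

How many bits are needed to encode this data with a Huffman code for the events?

296

Merge the two smallest weights repeatedly:
merge ze(3) and ga(4): 7
merge 7 and al(15): 22
merge 22 and de(26): 48
merge et(28) and 48: 76
merge be(67) and 76: 143
Each symbol's bit-cost is frequency × depth; summing gives 296 bits (equivalently 7 + 22 + 48 + 76 + 143).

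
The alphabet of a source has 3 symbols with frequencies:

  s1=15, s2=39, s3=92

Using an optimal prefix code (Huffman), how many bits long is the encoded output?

200

Build the Huffman tree bottom-up:
combine s1(15), s2(39) → 54
combine 54, s3(92) → 146
Total encoded bits = sum of merged weights = 54 + 146 = 200.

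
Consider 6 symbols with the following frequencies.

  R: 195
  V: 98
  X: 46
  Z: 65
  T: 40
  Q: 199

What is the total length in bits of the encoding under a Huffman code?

1523

Build the Huffman tree bottom-up:
T(40) + X(46) → 86
Z(65) + 86 → 151
V(98) + 151 → 249
R(195) + Q(199) → 394
249 + 394 → 643
Total encoded bits = sum of merged weights = 86 + 151 + 249 + 394 + 643 = 1523.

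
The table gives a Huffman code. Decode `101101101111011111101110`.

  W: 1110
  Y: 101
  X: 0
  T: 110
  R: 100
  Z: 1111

YYYWZTW

Read left to right; each codeword is recognised as soon as it completes (prefix code):
  101→Y | 101→Y | 101→Y | 1110→W | 1111→Z | 110→T | 1110→W
Decoded message: YYYWZTW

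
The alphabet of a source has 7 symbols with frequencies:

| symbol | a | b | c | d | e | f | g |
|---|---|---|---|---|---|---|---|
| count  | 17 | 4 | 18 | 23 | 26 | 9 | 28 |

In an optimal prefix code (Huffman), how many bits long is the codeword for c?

3

Build the tree from the bottom:
b(4) + f(9) → 13
13 + a(17) → 30
c(18) + d(23) → 41
e(26) + g(28) → 54
30 + 41 → 71
54 + 71 → 125
c's leaf is at depth 3, giving a 3-bit codeword.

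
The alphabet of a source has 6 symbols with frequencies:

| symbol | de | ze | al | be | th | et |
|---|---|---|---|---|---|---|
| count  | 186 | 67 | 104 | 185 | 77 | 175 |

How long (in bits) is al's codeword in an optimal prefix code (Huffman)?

3

Huffman merges, smallest pair first:
merge ze(67) and th(77): 144
merge al(104) and 144: 248
merge et(175) and be(185): 360
merge de(186) and 248: 434
merge 360 and 434: 794
al's leaf is at depth 3, giving a 3-bit codeword.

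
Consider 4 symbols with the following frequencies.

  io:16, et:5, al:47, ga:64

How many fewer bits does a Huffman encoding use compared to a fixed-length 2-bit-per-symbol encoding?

Fixed-length: 2 bits × 132 symbols = 264 bits.
Huffman merges:
merge et(5) and io(16): 21
merge 21 and al(47): 68
merge ga(64) and 68: 132
Huffman total = 21 + 68 + 132 = 221 bits.
Saving = 264 − 221 = 43 bits.

43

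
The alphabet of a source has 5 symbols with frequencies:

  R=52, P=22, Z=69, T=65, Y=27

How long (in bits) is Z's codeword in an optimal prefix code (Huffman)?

2

Huffman merges, smallest pair first:
merge P(22) and Y(27): 49
merge 49 and R(52): 101
merge T(65) and Z(69): 134
merge 101 and 134: 235
Z's leaf is at depth 2, giving a 2-bit codeword.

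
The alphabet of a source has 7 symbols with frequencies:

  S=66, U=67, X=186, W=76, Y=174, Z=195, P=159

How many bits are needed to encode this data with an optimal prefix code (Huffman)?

2521

Build the Huffman tree bottom-up:
S(66) + U(67) → 133
W(76) + 133 → 209
P(159) + Y(174) → 333
X(186) + Z(195) → 381
209 + 333 → 542
381 + 542 → 923
The encoded length is the sum of every internal node's weight: 133 + 209 + 333 + 381 + 542 + 923 = 2521 bits.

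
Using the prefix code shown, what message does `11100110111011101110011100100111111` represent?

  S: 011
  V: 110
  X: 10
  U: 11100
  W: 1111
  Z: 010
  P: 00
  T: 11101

Read left to right; each codeword is recognised as soon as it completes (prefix code):
  11100→U | 110→V | 11101→T | 110→V | 11100→U | 11100→U | 10→X | 011→S | 1111→W
Decoded message: UVTVUUXSW

UVTVUUXSW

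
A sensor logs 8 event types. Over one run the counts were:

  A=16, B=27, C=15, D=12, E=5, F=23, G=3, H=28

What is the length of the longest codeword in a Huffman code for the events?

5

Merge the two lowest-weight nodes at each step:
G(3) + E(5) → 8
8 + D(12) → 20
C(15) + A(16) → 31
20 + F(23) → 43
B(27) + H(28) → 55
31 + 43 → 74
55 + 74 → 129
The first pair merged (G, E) ends up deepest, at depth 5.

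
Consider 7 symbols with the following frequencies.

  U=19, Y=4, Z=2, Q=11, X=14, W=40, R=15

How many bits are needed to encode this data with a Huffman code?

Build the Huffman tree bottom-up:
merge Z(2) and Y(4): 6
merge 6 and Q(11): 17
merge X(14) and R(15): 29
merge 17 and U(19): 36
merge 29 and 36: 65
merge W(40) and 65: 105
The encoded length is the sum of every internal node's weight: 6 + 17 + 29 + 36 + 65 + 105 = 258 bits.

258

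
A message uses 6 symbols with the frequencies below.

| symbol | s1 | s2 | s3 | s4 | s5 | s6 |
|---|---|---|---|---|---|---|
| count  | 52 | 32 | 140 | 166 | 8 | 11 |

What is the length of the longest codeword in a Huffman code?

Merge the two lowest-weight nodes at each step:
combine s5(8), s6(11) → 19
combine 19, s2(32) → 51
combine 51, s1(52) → 103
combine 103, s3(140) → 243
combine s4(166), 243 → 409
Maximum depth reached is 5.

5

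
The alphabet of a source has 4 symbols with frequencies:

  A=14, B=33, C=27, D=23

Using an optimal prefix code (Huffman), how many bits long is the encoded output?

Merge the two smallest weights repeatedly:
combine A(14), D(23) → 37
combine C(27), B(33) → 60
combine 37, 60 → 97
Each symbol's bit-cost is frequency × depth; summing gives 194 bits (equivalently 37 + 60 + 97).

194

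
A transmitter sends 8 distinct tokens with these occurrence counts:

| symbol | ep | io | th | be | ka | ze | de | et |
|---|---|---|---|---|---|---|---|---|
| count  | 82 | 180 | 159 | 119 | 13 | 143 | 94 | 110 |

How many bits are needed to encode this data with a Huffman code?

Build the Huffman tree bottom-up:
merge ka(13) and ep(82): 95
merge de(94) and 95: 189
merge et(110) and be(119): 229
merge ze(143) and th(159): 302
merge io(180) and 189: 369
merge 229 and 302: 531
merge 369 and 531: 900
Total encoded bits = sum of merged weights = 95 + 189 + 229 + 302 + 369 + 531 + 900 = 2615.

2615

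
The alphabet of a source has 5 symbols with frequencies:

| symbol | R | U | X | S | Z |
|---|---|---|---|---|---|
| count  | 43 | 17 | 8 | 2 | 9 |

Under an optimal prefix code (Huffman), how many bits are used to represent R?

Build the tree from the bottom:
combine S(2), X(8) → 10
combine Z(9), 10 → 19
combine U(17), 19 → 36
combine 36, R(43) → 79
R sits one level below the root: a 1-bit codeword.

1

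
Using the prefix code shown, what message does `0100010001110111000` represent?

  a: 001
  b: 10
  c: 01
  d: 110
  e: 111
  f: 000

cfbadef

Read left to right; each codeword is recognised as soon as it completes (prefix code):
  01→c | 000→f | 10→b | 001→a | 110→d | 111→e | 000→f
Decoded message: cfbadef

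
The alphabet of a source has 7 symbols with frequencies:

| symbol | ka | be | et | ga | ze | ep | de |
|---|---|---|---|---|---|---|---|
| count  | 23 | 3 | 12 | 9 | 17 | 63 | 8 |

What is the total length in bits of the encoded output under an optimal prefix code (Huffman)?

Greedily combine the two least-frequent nodes:
combine be(3), de(8) → 11
combine ga(9), 11 → 20
combine et(12), ze(17) → 29
combine 20, ka(23) → 43
combine 29, 43 → 72
combine ep(63), 72 → 135
Total encoded bits = sum of merged weights = 11 + 20 + 29 + 43 + 72 + 135 = 310.

310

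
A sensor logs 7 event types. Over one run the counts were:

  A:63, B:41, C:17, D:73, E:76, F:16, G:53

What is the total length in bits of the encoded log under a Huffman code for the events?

Merge the two smallest weights repeatedly:
combine F(16), C(17) → 33
combine 33, B(41) → 74
combine G(53), A(63) → 116
combine D(73), 74 → 147
combine E(76), 116 → 192
combine 147, 192 → 339
The encoded length is the sum of every internal node's weight: 33 + 74 + 116 + 147 + 192 + 339 = 901 bits.

901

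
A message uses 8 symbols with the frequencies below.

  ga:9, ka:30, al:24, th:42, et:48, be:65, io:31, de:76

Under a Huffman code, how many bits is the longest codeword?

4

Merge the two lowest-weight nodes at each step:
combine ga(9), al(24) → 33
combine ka(30), io(31) → 61
combine 33, th(42) → 75
combine et(48), 61 → 109
combine be(65), 75 → 140
combine de(76), 109 → 185
combine 140, 185 → 325
The rarest symbols sit at the bottom; the longest codeword is 4 bits.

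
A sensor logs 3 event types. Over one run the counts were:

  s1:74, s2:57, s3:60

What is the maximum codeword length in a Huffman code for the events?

2

Merge the two lowest-weight nodes at each step:
combine s2(57), s3(60) → 117
combine s1(74), 117 → 191
The rarest symbols sit at the bottom; the longest codeword is 2 bits.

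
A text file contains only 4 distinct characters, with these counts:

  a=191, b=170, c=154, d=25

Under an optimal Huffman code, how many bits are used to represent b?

2

Repeatedly merge the two smallest:
d(25) + c(154) → 179
b(170) + 179 → 349
a(191) + 349 → 540
b sits 2 levels below the root, so its codeword is 2 bits.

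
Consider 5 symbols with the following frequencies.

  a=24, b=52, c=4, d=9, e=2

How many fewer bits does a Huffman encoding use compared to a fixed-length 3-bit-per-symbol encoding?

Fixed-length: 3 bits × 91 symbols = 273 bits.
Huffman merges:
merge e(2) and c(4): 6
merge 6 and d(9): 15
merge 15 and a(24): 39
merge 39 and b(52): 91
Huffman total = 6 + 15 + 39 + 91 = 151 bits.
Saving = 273 − 151 = 122 bits.

122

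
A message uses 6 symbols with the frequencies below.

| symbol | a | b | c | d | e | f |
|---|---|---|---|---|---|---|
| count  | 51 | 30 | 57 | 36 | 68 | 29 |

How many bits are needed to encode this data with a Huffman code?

688

Greedily combine the two least-frequent nodes:
merge f(29) and b(30): 59
merge d(36) and a(51): 87
merge c(57) and 59: 116
merge e(68) and 87: 155
merge 116 and 155: 271
Total encoded bits = sum of merged weights = 59 + 87 + 116 + 155 + 271 = 688.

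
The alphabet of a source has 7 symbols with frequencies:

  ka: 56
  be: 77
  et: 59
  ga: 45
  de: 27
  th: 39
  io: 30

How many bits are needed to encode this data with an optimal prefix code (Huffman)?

920

Merge the two smallest weights repeatedly:
de(27) + io(30) → 57
th(39) + ga(45) → 84
ka(56) + 57 → 113
et(59) + be(77) → 136
84 + 113 → 197
136 + 197 → 333
Each symbol's bit-cost is frequency × depth; summing gives 920 bits (equivalently 57 + 84 + 113 + 136 + 197 + 333).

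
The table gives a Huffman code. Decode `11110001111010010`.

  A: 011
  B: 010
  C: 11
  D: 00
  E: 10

Read left to right; each codeword is recognised as soon as it completes (prefix code):
  11→C | 11→C | 00→D | 011→A | 11→C | 010→B | 010→B
Decoded message: CCDACBB

CCDACBB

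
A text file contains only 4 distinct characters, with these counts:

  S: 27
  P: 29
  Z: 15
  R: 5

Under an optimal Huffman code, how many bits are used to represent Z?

3

Huffman merges, smallest pair first:
combine R(5), Z(15) → 20
combine 20, S(27) → 47
combine P(29), 47 → 76
Z sits 3 levels below the root, so its codeword is 3 bits.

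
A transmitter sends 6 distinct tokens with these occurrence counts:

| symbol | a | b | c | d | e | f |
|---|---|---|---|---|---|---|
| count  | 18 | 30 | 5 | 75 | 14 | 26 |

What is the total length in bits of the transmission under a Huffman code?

373

Greedily combine the two least-frequent nodes:
merge c(5) and e(14): 19
merge a(18) and 19: 37
merge f(26) and b(30): 56
merge 37 and 56: 93
merge d(75) and 93: 168
The encoded length is the sum of every internal node's weight: 19 + 37 + 56 + 93 + 168 = 373 bits.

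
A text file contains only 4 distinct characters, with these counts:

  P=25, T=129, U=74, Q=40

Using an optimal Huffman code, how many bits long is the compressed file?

472

Greedily combine the two least-frequent nodes:
P(25) + Q(40) → 65
65 + U(74) → 139
T(129) + 139 → 268
The encoded length is the sum of every internal node's weight: 65 + 139 + 268 = 472 bits.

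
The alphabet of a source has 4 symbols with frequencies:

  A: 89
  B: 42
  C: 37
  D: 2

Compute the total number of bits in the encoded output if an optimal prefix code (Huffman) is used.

Greedily combine the two least-frequent nodes:
merge D(2) and C(37): 39
merge 39 and B(42): 81
merge 81 and A(89): 170
The encoded length is the sum of every internal node's weight: 39 + 81 + 170 = 290 bits.

290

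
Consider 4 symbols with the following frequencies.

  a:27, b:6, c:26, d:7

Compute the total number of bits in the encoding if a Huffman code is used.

Merge the two smallest weights repeatedly:
combine b(6), d(7) → 13
combine 13, c(26) → 39
combine a(27), 39 → 66
Total encoded bits = sum of merged weights = 13 + 39 + 66 = 118.

118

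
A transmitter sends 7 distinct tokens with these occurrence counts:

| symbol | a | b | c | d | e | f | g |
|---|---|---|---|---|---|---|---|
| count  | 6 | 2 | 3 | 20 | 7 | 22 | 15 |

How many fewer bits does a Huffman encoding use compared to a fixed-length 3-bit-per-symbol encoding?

Fixed-length: 3 bits × 75 symbols = 225 bits.
Huffman merges:
b(2) + c(3) → 5
5 + a(6) → 11
e(7) + 11 → 18
g(15) + 18 → 33
d(20) + f(22) → 42
33 + 42 → 75
Huffman total = 5 + 11 + 18 + 33 + 42 + 75 = 184 bits.
Saving = 225 − 184 = 41 bits.

41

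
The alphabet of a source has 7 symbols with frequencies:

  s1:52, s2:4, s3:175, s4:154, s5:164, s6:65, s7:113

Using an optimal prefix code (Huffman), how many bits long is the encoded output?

Merge the two smallest weights repeatedly:
combine s2(4), s1(52) → 56
combine 56, s6(65) → 121
combine s7(113), 121 → 234
combine s4(154), s5(164) → 318
combine s3(175), 234 → 409
combine 318, 409 → 727
The encoded length is the sum of every internal node's weight: 56 + 121 + 234 + 318 + 409 + 727 = 1865 bits.

1865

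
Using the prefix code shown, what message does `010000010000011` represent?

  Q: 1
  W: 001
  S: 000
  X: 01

Read left to right; each codeword is recognised as soon as it completes (prefix code):
  01→X | 000→S | 001→W | 000→S | 001→W | 1→Q
Decoded message: XSWSWQ

XSWSWQ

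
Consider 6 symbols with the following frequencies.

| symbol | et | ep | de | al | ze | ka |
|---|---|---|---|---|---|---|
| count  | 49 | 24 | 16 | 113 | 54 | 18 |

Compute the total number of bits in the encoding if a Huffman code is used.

Merge the two smallest weights repeatedly:
de(16) + ka(18) → 34
ep(24) + 34 → 58
et(49) + ze(54) → 103
58 + 103 → 161
al(113) + 161 → 274
Each symbol's bit-cost is frequency × depth; summing gives 630 bits (equivalently 34 + 58 + 103 + 161 + 274).

630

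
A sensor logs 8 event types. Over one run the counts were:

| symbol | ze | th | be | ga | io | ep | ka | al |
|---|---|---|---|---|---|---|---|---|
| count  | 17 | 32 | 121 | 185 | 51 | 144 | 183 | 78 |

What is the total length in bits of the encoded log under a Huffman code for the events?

2214

Build the Huffman tree bottom-up:
merge ze(17) and th(32): 49
merge 49 and io(51): 100
merge al(78) and 100: 178
merge be(121) and ep(144): 265
merge 178 and ka(183): 361
merge ga(185) and 265: 450
merge 361 and 450: 811
Each symbol's bit-cost is frequency × depth; summing gives 2214 bits (equivalently 49 + 100 + 178 + 265 + 361 + 450 + 811).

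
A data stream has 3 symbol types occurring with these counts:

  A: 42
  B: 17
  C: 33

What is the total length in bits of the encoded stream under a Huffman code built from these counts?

142

Build the Huffman tree bottom-up:
combine B(17), C(33) → 50
combine A(42), 50 → 92
Total encoded bits = sum of merged weights = 50 + 92 = 142.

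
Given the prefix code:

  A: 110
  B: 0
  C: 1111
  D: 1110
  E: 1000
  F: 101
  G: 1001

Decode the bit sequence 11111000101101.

Read left to right; each codeword is recognised as soon as it completes (prefix code):
  1111→C | 1000→E | 101→F | 101→F
Decoded message: CEFF

CEFF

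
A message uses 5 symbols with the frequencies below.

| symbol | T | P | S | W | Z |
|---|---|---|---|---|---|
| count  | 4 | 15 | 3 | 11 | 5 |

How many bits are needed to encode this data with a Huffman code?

80

Greedily combine the two least-frequent nodes:
merge S(3) and T(4): 7
merge Z(5) and 7: 12
merge W(11) and 12: 23
merge P(15) and 23: 38
Total encoded bits = sum of merged weights = 7 + 12 + 23 + 38 = 80.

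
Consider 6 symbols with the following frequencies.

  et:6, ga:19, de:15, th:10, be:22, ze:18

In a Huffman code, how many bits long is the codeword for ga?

Build the tree from the bottom:
et(6) + th(10) → 16
de(15) + 16 → 31
ze(18) + ga(19) → 37
be(22) + 31 → 53
37 + 53 → 90
ga sits 2 levels below the root, so its codeword is 2 bits.

2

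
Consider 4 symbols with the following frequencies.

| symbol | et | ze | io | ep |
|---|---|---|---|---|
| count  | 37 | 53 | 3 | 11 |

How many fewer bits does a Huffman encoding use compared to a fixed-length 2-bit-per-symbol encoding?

39

Fixed-length: 2 bits × 104 symbols = 208 bits.
Huffman merges:
io(3) + ep(11) → 14
14 + et(37) → 51
51 + ze(53) → 104
Huffman total = 14 + 51 + 104 = 169 bits.
Saving = 208 − 169 = 39 bits.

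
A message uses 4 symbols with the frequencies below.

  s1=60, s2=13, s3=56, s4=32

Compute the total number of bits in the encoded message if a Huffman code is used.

307

Build the Huffman tree bottom-up:
s2(13) + s4(32) → 45
45 + s3(56) → 101
s1(60) + 101 → 161
The encoded length is the sum of every internal node's weight: 45 + 101 + 161 = 307 bits.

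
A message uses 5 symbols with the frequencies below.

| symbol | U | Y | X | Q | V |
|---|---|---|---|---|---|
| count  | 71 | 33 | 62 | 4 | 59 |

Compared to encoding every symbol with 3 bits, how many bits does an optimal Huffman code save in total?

Fixed-length: 3 bits × 229 symbols = 687 bits.
Huffman merges:
Q(4) + Y(33) → 37
37 + V(59) → 96
X(62) + U(71) → 133
96 + 133 → 229
Huffman total = 37 + 96 + 133 + 229 = 495 bits.
Saving = 687 − 495 = 192 bits.

192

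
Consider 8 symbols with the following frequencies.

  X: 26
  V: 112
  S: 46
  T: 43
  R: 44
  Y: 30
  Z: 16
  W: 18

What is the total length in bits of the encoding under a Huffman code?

927

Greedily combine the two least-frequent nodes:
combine Z(16), W(18) → 34
combine X(26), Y(30) → 56
combine 34, T(43) → 77
combine R(44), S(46) → 90
combine 56, 77 → 133
combine 90, V(112) → 202
combine 133, 202 → 335
Each symbol's bit-cost is frequency × depth; summing gives 927 bits (equivalently 34 + 56 + 77 + 90 + 133 + 202 + 335).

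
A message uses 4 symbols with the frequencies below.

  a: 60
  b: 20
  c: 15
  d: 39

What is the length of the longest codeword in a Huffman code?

3

Merge the two lowest-weight nodes at each step:
c(15) + b(20) → 35
35 + d(39) → 74
a(60) + 74 → 134
The rarest symbols sit at the bottom; the longest codeword is 3 bits.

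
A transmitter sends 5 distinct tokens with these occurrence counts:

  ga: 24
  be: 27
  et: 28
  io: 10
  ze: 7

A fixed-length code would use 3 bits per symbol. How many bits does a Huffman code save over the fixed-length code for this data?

79

Fixed-length: 3 bits × 96 symbols = 288 bits.
Huffman merges:
merge ze(7) and io(10): 17
merge 17 and ga(24): 41
merge be(27) and et(28): 55
merge 41 and 55: 96
Huffman total = 17 + 41 + 55 + 96 = 209 bits.
Saving = 288 − 209 = 79 bits.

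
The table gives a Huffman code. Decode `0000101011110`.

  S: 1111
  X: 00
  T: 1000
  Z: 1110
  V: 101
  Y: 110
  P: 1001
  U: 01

Read left to right; each codeword is recognised as soon as it completes (prefix code):
  00→X | 00→X | 101→V | 01→U | 1110→Z
Decoded message: XXVUZ

XXVUZ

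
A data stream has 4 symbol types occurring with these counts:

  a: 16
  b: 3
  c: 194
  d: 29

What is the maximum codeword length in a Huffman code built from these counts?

3

Merge the two lowest-weight nodes at each step:
merge b(3) and a(16): 19
merge 19 and d(29): 48
merge 48 and c(194): 242
The rarest symbols sit at the bottom; the longest codeword is 3 bits.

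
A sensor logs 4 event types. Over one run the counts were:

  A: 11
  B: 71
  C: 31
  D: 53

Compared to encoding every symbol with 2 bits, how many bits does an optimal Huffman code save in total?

29

Fixed-length: 2 bits × 166 symbols = 332 bits.
Huffman merges:
combine A(11), C(31) → 42
combine 42, D(53) → 95
combine B(71), 95 → 166
Huffman total = 42 + 95 + 166 = 303 bits.
Saving = 332 − 303 = 29 bits.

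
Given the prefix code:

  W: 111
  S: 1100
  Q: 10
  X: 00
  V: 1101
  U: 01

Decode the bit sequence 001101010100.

Read left to right; each codeword is recognised as soon as it completes (prefix code):
  00→X | 1101→V | 01→U | 01→U | 00→X
Decoded message: XVUUX

XVUUX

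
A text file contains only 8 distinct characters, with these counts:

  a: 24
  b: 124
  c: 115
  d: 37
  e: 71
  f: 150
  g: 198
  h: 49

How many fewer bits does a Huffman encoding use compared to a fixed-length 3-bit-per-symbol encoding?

Fixed-length: 3 bits × 768 symbols = 2304 bits.
Huffman merges:
a(24) + d(37) → 61
h(49) + 61 → 110
e(71) + 110 → 181
c(115) + b(124) → 239
f(150) + 181 → 331
g(198) + 239 → 437
331 + 437 → 768
Huffman total = 61 + 110 + 181 + 239 + 331 + 437 + 768 = 2127 bits.
Saving = 2304 − 2127 = 177 bits.

177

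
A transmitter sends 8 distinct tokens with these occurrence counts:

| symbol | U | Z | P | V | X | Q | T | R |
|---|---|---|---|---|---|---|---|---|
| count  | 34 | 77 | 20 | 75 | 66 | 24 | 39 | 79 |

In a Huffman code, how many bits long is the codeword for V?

3

Build the tree from the bottom:
combine P(20), Q(24) → 44
combine U(34), T(39) → 73
combine 44, X(66) → 110
combine 73, V(75) → 148
combine Z(77), R(79) → 156
combine 110, 148 → 258
combine 156, 258 → 414
V's leaf is at depth 3, giving a 3-bit codeword.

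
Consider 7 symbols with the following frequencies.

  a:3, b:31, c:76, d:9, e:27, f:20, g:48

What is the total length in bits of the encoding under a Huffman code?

530

Build the Huffman tree bottom-up:
a(3) + d(9) → 12
12 + f(20) → 32
e(27) + b(31) → 58
32 + g(48) → 80
58 + c(76) → 134
80 + 134 → 214
Total encoded bits = sum of merged weights = 12 + 32 + 58 + 80 + 134 + 214 = 530.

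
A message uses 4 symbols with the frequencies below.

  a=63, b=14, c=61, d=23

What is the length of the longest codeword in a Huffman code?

Merge the two lowest-weight nodes at each step:
merge b(14) and d(23): 37
merge 37 and c(61): 98
merge a(63) and 98: 161
Maximum depth reached is 3.

3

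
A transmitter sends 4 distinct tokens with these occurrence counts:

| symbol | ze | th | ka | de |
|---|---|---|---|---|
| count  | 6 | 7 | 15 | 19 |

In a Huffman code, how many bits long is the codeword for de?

1

Build the tree from the bottom:
ze(6) + th(7) → 13
13 + ka(15) → 28
de(19) + 28 → 47
de is merged only at the final step, so code length = 1.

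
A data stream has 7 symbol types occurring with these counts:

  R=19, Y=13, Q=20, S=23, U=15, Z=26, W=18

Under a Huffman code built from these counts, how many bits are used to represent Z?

2

Repeatedly merge the two smallest:
Y(13) + U(15) → 28
W(18) + R(19) → 37
Q(20) + S(23) → 43
Z(26) + 28 → 54
37 + 43 → 80
54 + 80 → 134
Z sits 2 levels below the root, so its codeword is 2 bits.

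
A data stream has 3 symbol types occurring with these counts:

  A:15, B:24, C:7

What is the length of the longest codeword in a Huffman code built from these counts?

2

Merge the two lowest-weight nodes at each step:
combine C(7), A(15) → 22
combine 22, B(24) → 46
Maximum depth reached is 2.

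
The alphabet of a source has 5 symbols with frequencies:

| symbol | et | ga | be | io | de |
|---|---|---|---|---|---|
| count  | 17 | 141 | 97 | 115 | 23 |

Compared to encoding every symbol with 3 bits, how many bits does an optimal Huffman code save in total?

Fixed-length: 3 bits × 393 symbols = 1179 bits.
Huffman merges:
merge et(17) and de(23): 40
merge 40 and be(97): 137
merge io(115) and 137: 252
merge ga(141) and 252: 393
Huffman total = 40 + 137 + 252 + 393 = 822 bits.
Saving = 1179 − 822 = 357 bits.

357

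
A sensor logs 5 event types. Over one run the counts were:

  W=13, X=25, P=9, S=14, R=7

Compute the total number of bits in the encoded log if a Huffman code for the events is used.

Build the Huffman tree bottom-up:
combine R(7), P(9) → 16
combine W(13), S(14) → 27
combine 16, X(25) → 41
combine 27, 41 → 68
Total encoded bits = sum of merged weights = 16 + 27 + 41 + 68 = 152.

152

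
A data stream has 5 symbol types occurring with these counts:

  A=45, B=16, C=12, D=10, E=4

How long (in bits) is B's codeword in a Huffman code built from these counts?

2

Build the tree from the bottom:
combine E(4), D(10) → 14
combine C(12), 14 → 26
combine B(16), 26 → 42
combine 42, A(45) → 87
B's leaf is at depth 2, giving a 2-bit codeword.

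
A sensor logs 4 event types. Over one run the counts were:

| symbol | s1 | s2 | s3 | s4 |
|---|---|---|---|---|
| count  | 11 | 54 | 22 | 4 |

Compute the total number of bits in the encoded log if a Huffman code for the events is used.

143

Greedily combine the two least-frequent nodes:
merge s4(4) and s1(11): 15
merge 15 and s3(22): 37
merge 37 and s2(54): 91
Each symbol's bit-cost is frequency × depth; summing gives 143 bits (equivalently 15 + 37 + 91).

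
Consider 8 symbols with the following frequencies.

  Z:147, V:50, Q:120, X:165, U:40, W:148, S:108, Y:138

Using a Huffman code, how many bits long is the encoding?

2673

Merge the two smallest weights repeatedly:
U(40) + V(50) → 90
90 + S(108) → 198
Q(120) + Y(138) → 258
Z(147) + W(148) → 295
X(165) + 198 → 363
258 + 295 → 553
363 + 553 → 916
Total encoded bits = sum of merged weights = 90 + 198 + 258 + 295 + 363 + 553 + 916 = 2673.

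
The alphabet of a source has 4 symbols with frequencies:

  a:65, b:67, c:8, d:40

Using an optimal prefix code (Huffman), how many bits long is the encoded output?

341

Greedily combine the two least-frequent nodes:
c(8) + d(40) → 48
48 + a(65) → 113
b(67) + 113 → 180
Each symbol's bit-cost is frequency × depth; summing gives 341 bits (equivalently 48 + 113 + 180).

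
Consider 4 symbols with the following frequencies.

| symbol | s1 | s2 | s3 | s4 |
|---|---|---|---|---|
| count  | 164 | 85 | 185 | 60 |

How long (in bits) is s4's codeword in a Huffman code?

Repeatedly merge the two smallest:
merge s4(60) and s2(85): 145
merge 145 and s1(164): 309
merge s3(185) and 309: 494
s4 sits 3 levels below the root, so its codeword is 3 bits.

3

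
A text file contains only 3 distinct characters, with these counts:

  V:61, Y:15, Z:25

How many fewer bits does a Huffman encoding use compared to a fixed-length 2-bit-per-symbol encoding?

61

Fixed-length: 2 bits × 101 symbols = 202 bits.
Huffman merges:
Y(15) + Z(25) → 40
40 + V(61) → 101
Huffman total = 40 + 101 = 141 bits.
Saving = 202 − 141 = 61 bits.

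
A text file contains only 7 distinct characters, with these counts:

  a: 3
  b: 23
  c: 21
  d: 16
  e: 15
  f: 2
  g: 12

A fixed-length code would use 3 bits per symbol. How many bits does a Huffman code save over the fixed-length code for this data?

39

Fixed-length: 3 bits × 92 symbols = 276 bits.
Huffman merges:
combine f(2), a(3) → 5
combine 5, g(12) → 17
combine e(15), d(16) → 31
combine 17, c(21) → 38
combine b(23), 31 → 54
combine 38, 54 → 92
Huffman total = 5 + 17 + 31 + 38 + 54 + 92 = 237 bits.
Saving = 276 − 237 = 39 bits.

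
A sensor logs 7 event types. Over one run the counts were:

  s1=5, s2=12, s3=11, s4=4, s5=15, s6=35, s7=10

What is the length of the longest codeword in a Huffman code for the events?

5

Merge the two lowest-weight nodes at each step:
merge s4(4) and s1(5): 9
merge 9 and s7(10): 19
merge s3(11) and s2(12): 23
merge s5(15) and 19: 34
merge 23 and 34: 57
merge s6(35) and 57: 92
The rarest symbols sit at the bottom; the longest codeword is 5 bits.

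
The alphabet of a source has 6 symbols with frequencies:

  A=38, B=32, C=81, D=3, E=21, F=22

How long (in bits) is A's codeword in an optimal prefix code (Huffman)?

Build the tree from the bottom:
merge D(3) and E(21): 24
merge F(22) and 24: 46
merge B(32) and A(38): 70
merge 46 and 70: 116
merge C(81) and 116: 197
A's leaf is at depth 3, giving a 3-bit codeword.

3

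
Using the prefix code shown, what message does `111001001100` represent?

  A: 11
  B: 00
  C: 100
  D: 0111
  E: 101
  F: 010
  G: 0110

Read left to right; each codeword is recognised as soon as it completes (prefix code):
  11→A | 100→C | 100→C | 11→A | 00→B
Decoded message: ACCAB

ACCAB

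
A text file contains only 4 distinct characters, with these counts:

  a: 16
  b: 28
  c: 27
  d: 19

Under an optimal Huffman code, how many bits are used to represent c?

Build the tree from the bottom:
a(16) + d(19) → 35
c(27) + b(28) → 55
35 + 55 → 90
The subtree containing c is merged 2 times, so code length = 2.

2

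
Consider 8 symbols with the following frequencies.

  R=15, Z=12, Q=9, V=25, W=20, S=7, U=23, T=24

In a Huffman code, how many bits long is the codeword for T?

3

Huffman merges, smallest pair first:
S(7) + Q(9) → 16
Z(12) + R(15) → 27
16 + W(20) → 36
U(23) + T(24) → 47
V(25) + 27 → 52
36 + 47 → 83
52 + 83 → 135
T's leaf is at depth 3, giving a 3-bit codeword.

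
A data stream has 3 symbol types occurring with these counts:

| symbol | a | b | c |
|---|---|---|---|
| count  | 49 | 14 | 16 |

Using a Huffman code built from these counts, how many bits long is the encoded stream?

109

Build the Huffman tree bottom-up:
combine b(14), c(16) → 30
combine 30, a(49) → 79
Each symbol's bit-cost is frequency × depth; summing gives 109 bits (equivalently 30 + 79).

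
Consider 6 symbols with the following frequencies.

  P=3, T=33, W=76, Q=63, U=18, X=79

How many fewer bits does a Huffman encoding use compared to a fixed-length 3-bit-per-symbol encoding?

197

Fixed-length: 3 bits × 272 symbols = 816 bits.
Huffman merges:
combine P(3), U(18) → 21
combine 21, T(33) → 54
combine 54, Q(63) → 117
combine W(76), X(79) → 155
combine 117, 155 → 272
Huffman total = 21 + 54 + 117 + 155 + 272 = 619 bits.
Saving = 816 − 619 = 197 bits.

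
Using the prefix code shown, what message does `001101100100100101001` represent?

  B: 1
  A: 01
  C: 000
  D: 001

DBABDDDAD

Read left to right; each codeword is recognised as soon as it completes (prefix code):
  001→D | 1→B | 01→A | 1→B | 001→D | 001→D | 001→D | 01→A | 001→D
Decoded message: DBABDDDAD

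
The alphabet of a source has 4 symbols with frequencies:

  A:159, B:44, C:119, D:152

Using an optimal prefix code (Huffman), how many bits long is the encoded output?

948

Merge the two smallest weights repeatedly:
merge B(44) and C(119): 163
merge D(152) and A(159): 311
merge 163 and 311: 474
The encoded length is the sum of every internal node's weight: 163 + 311 + 474 = 948 bits.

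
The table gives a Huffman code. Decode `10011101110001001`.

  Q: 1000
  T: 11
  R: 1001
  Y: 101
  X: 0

RTXTQR

Read left to right; each codeword is recognised as soon as it completes (prefix code):
  1001→R | 11→T | 0→X | 11→T | 1000→Q | 1001→R
Decoded message: RTXTQR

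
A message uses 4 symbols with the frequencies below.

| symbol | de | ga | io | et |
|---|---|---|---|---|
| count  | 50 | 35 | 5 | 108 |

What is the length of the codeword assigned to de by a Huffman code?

Huffman merges, smallest pair first:
io(5) + ga(35) → 40
40 + de(50) → 90
90 + et(108) → 198
de's leaf is at depth 2, giving a 2-bit codeword.

2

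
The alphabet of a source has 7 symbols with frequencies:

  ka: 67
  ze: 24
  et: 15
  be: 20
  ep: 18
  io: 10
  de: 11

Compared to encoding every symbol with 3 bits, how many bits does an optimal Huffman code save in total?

80

Fixed-length: 3 bits × 165 symbols = 495 bits.
Huffman merges:
combine io(10), de(11) → 21
combine et(15), ep(18) → 33
combine be(20), 21 → 41
combine ze(24), 33 → 57
combine 41, 57 → 98
combine ka(67), 98 → 165
Huffman total = 21 + 33 + 41 + 57 + 98 + 165 = 415 bits.
Saving = 495 − 415 = 80 bits.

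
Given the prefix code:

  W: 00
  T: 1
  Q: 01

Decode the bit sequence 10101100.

Read left to right; each codeword is recognised as soon as it completes (prefix code):
  1→T | 01→Q | 01→Q | 1→T | 00→W
Decoded message: TQQTW

TQQTW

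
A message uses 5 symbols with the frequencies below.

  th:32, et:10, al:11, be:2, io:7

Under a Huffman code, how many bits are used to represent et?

Repeatedly merge the two smallest:
merge be(2) and io(7): 9
merge 9 and et(10): 19
merge al(11) and 19: 30
merge 30 and th(32): 62
et sits 3 levels below the root, so its codeword is 3 bits.

3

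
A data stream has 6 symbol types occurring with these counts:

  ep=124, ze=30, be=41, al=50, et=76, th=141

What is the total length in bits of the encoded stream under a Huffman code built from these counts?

1116

Merge the two smallest weights repeatedly:
combine ze(30), be(41) → 71
combine al(50), 71 → 121
combine et(76), 121 → 197
combine ep(124), th(141) → 265
combine 197, 265 → 462
Total encoded bits = sum of merged weights = 71 + 121 + 197 + 265 + 462 = 1116.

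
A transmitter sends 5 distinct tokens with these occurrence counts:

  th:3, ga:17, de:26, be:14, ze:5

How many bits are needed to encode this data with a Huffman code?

Greedily combine the two least-frequent nodes:
merge th(3) and ze(5): 8
merge 8 and be(14): 22
merge ga(17) and 22: 39
merge de(26) and 39: 65
Each symbol's bit-cost is frequency × depth; summing gives 134 bits (equivalently 8 + 22 + 39 + 65).

134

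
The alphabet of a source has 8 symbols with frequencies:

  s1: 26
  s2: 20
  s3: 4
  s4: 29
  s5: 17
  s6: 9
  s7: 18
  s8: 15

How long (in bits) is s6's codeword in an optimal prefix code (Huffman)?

Repeatedly merge the two smallest:
combine s3(4), s6(9) → 13
combine 13, s8(15) → 28
combine s5(17), s7(18) → 35
combine s2(20), s1(26) → 46
combine 28, s4(29) → 57
combine 35, 46 → 81
combine 57, 81 → 138
s6's leaf is at depth 4, giving a 4-bit codeword.

4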